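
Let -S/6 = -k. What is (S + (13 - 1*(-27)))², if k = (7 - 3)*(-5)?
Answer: 6400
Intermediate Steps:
k = -20 (k = 4*(-5) = -20)
S = -120 (S = -(-6)*(-20) = -6*20 = -120)
(S + (13 - 1*(-27)))² = (-120 + (13 - 1*(-27)))² = (-120 + (13 + 27))² = (-120 + 40)² = (-80)² = 6400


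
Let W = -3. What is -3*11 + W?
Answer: -36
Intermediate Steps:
-3*11 + W = -3*11 - 3 = -33 - 3 = -36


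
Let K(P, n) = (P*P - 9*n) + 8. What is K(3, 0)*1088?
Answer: 18496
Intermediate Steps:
K(P, n) = 8 + P**2 - 9*n (K(P, n) = (P**2 - 9*n) + 8 = 8 + P**2 - 9*n)
K(3, 0)*1088 = (8 + 3**2 - 9*0)*1088 = (8 + 9 + 0)*1088 = 17*1088 = 18496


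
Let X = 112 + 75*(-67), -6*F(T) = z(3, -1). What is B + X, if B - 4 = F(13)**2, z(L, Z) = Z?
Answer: -176723/36 ≈ -4909.0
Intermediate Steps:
F(T) = 1/6 (F(T) = -1/6*(-1) = 1/6)
B = 145/36 (B = 4 + (1/6)**2 = 4 + 1/36 = 145/36 ≈ 4.0278)
X = -4913 (X = 112 - 5025 = -4913)
B + X = 145/36 - 4913 = -176723/36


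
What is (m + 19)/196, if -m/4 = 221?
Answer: -865/196 ≈ -4.4133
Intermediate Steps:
m = -884 (m = -4*221 = -884)
(m + 19)/196 = (-884 + 19)/196 = -865*1/196 = -865/196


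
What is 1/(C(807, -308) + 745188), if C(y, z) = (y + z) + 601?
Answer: 1/746288 ≈ 1.3400e-6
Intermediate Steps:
C(y, z) = 601 + y + z
1/(C(807, -308) + 745188) = 1/((601 + 807 - 308) + 745188) = 1/(1100 + 745188) = 1/746288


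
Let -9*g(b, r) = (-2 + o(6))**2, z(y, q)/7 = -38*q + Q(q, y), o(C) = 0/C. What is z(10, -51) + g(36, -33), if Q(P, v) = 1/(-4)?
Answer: 488297/36 ≈ 13564.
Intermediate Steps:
Q(P, v) = -1/4
o(C) = 0
z(y, q) = -7/4 - 266*q (z(y, q) = 7*(-38*q - 1/4) = 7*(-1/4 - 38*q) = -7/4 - 266*q)
g(b, r) = -4/9 (g(b, r) = -(-2 + 0)**2/9 = -1/9*(-2)**2 = -1/9*4 = -4/9)
z(10, -51) + g(36, -33) = (-7/4 - 266*(-51)) - 4/9 = (-7/4 + 13566) - 4/9 = 54257/4 - 4/9 = 488297/36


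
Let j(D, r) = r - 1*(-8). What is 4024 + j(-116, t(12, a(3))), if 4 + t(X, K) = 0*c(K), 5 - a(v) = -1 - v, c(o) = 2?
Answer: 4028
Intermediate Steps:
a(v) = 6 + v (a(v) = 5 - (-1 - v) = 5 + (1 + v) = 6 + v)
t(X, K) = -4 (t(X, K) = -4 + 0*2 = -4 + 0 = -4)
j(D, r) = 8 + r (j(D, r) = r + 8 = 8 + r)
4024 + j(-116, t(12, a(3))) = 4024 + (8 - 4) = 4024 + 4 = 4028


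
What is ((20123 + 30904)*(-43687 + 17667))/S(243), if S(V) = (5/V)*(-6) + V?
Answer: -107545525740/19673 ≈ -5.4667e+6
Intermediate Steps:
S(V) = V - 30/V (S(V) = -30/V + V = V - 30/V)
((20123 + 30904)*(-43687 + 17667))/S(243) = ((20123 + 30904)*(-43687 + 17667))/(243 - 30/243) = (51027*(-26020))/(243 - 30*1/243) = -1327722540/(243 - 10/81) = -1327722540/19673/81 = -1327722540*81/19673 = -107545525740/19673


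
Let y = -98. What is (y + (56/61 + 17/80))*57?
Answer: -26945211/4880 ≈ -5521.6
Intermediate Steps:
(y + (56/61 + 17/80))*57 = (-98 + (56/61 + 17/80))*57 = (-98 + 5517/4880)*57 = -472723/4880*57 = -26945211/4880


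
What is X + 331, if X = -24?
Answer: 307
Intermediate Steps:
X + 331 = -24 + 331 = 307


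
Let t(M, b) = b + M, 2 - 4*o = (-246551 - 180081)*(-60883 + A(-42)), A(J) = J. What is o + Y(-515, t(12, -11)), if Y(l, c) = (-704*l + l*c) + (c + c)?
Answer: -12995553205/2 ≈ -6.4978e+9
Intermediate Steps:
o = -12996277299/2 (o = ½ - (-246551 - 180081)*(-60883 - 42)/4 = ½ - (-106658)*(-60925) = ½ - ¼*25992554600 = ½ - 6498138650 = -12996277299/2 ≈ -6.4981e+9)
t(M, b) = M + b
Y(l, c) = -704*l + 2*c + c*l (Y(l, c) = (-704*l + c*l) + 2*c = -704*l + 2*c + c*l)
o + Y(-515, t(12, -11)) = -12996277299/2 + (-704*(-515) + 2*(12 - 11) + (12 - 11)*(-515)) = -12996277299/2 + (362560 + 2*1 + 1*(-515)) = -12996277299/2 + (362560 + 2 - 515) = -12996277299/2 + 362047 = -12995553205/2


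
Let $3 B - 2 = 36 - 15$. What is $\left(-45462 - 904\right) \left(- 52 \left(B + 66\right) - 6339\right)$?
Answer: $\frac{1414580294}{3} \approx 4.7153 \cdot 10^{8}$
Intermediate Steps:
$B = \frac{23}{3}$ ($B = \frac{2}{3} + \frac{36 - 15}{3} = \frac{2}{3} + \frac{1}{3} \cdot 21 = \frac{2}{3} + 7 = \frac{23}{3} \approx 7.6667$)
$\left(-45462 - 904\right) \left(- 52 \left(B + 66\right) - 6339\right) = \left(-45462 - 904\right) \left(- 52 \left(\frac{23}{3} + 66\right) - 6339\right) = - 46366 \left(\left(-52\right) \frac{221}{3} - 6339\right) = - 46366 \left(- \frac{11492}{3} - 6339\right) = \left(-46366\right) \left(- \frac{30509}{3}\right) = \frac{1414580294}{3}$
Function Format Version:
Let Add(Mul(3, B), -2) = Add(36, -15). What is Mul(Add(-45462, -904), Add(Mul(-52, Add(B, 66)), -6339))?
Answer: Rational(1414580294, 3) ≈ 4.7153e+8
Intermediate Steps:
B = Rational(23, 3) (B = Add(Rational(2, 3), Mul(Rational(1, 3), Add(36, -15))) = Add(Rational(2, 3), Mul(Rational(1, 3), 21)) = Add(Rational(2, 3), 7) = Rational(23, 3) ≈ 7.6667)
Mul(Add(-45462, -904), Add(Mul(-52, Add(B, 66)), -6339)) = Mul(Add(-45462, -904), Add(Mul(-52, Add(Rational(23, 3), 66)), -6339)) = Mul(-46366, Add(Mul(-52, Rational(221, 3)), -6339)) = Mul(-46366, Add(Rational(-11492, 3), -6339)) = Mul(-46366, Rational(-30509, 3)) = Rational(1414580294, 3)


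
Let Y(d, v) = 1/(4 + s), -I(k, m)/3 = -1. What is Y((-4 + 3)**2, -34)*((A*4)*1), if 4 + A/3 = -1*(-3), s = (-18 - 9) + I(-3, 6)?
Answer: 3/5 ≈ 0.60000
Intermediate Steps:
I(k, m) = 3 (I(k, m) = -3*(-1) = 3)
s = -24 (s = (-18 - 9) + 3 = -27 + 3 = -24)
A = -3 (A = -12 + 3*(-1*(-3)) = -12 + 3*3 = -12 + 9 = -3)
Y(d, v) = -1/20 (Y(d, v) = 1/(4 - 24) = 1/(-20) = -1/20)
Y((-4 + 3)**2, -34)*((A*4)*1) = -(-3*4)/20 = -(-3)/5 = -1/20*(-12) = 3/5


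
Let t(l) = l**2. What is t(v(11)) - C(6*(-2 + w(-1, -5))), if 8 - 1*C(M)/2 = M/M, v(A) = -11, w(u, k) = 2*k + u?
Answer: 107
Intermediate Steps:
w(u, k) = u + 2*k
C(M) = 14 (C(M) = 16 - 2*M/M = 16 - 2*1 = 16 - 2 = 14)
t(v(11)) - C(6*(-2 + w(-1, -5))) = (-11)**2 - 1*14 = 121 - 14 = 107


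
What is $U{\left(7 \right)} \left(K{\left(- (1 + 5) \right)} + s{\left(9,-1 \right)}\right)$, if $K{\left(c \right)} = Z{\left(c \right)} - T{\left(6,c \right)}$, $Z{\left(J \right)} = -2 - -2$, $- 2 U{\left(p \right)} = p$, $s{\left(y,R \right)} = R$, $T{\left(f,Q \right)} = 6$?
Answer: $\frac{49}{2} \approx 24.5$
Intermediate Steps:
$U{\left(p \right)} = - \frac{p}{2}$
$Z{\left(J \right)} = 0$ ($Z{\left(J \right)} = -2 + 2 = 0$)
$K{\left(c \right)} = -6$ ($K{\left(c \right)} = 0 - 6 = -6$)
$U{\left(7 \right)} \left(K{\left(- (1 + 5) \right)} + s{\left(9,-1 \right)}\right) = \left(- \frac{1}{2}\right) 7 \left(-6 - 1\right) = \left(- \frac{7}{2}\right) \left(-7\right) = \frac{49}{2}$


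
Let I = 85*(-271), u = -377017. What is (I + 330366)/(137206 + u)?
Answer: -307331/239811 ≈ -1.2816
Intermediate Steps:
I = -23035
(I + 330366)/(137206 + u) = (-23035 + 330366)/(137206 - 377017) = 307331/(-239811) = 307331*(-1/239811) = -307331/239811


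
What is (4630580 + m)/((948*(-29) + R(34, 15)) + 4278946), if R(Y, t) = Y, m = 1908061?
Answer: 6538641/4251488 ≈ 1.5380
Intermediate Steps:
(4630580 + m)/((948*(-29) + R(34, 15)) + 4278946) = (4630580 + 1908061)/((948*(-29) + 34) + 4278946) = 6538641/((-27492 + 34) + 4278946) = 6538641/(-27458 + 4278946) = 6538641/4251488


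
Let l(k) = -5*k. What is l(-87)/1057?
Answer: 435/1057 ≈ 0.41154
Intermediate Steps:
l(-87)/1057 = -5*(-87)/1057 = 435*(1/1057) = 435/1057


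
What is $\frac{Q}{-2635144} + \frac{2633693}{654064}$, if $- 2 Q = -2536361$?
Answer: $\frac{381918068515}{107722051576} \approx 3.5454$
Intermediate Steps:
$Q = \frac{2536361}{2}$ ($Q = \left(- \frac{1}{2}\right) \left(-2536361\right) = \frac{2536361}{2} \approx 1.2682 \cdot 10^{6}$)
$\frac{Q}{-2635144} + \frac{2633693}{654064} = \frac{2536361}{2 \left(-2635144\right)} + \frac{2633693}{654064} = \frac{2536361}{2} \left(- \frac{1}{2635144}\right) + 2633693 \cdot \frac{1}{654064} = - \frac{2536361}{5270288} + \frac{2633693}{654064} = \frac{381918068515}{107722051576}$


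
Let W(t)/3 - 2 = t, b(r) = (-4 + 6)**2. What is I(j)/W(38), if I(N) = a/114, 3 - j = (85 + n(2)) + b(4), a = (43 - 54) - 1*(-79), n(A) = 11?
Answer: 17/3420 ≈ 0.0049708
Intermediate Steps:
b(r) = 4 (b(r) = 2**2 = 4)
W(t) = 6 + 3*t
a = 68 (a = -11 + 79 = 68)
j = -97 (j = 3 - ((85 + 11) + 4) = 3 - (96 + 4) = 3 - 1*100 = 3 - 100 = -97)
I(N) = 34/57 (I(N) = 68/114 = 68*(1/114) = 34/57)
I(j)/W(38) = 34/(57*(6 + 3*38)) = 34/(57*(6 + 114)) = (34/57)/120 = (34/57)*(1/120) = 17/3420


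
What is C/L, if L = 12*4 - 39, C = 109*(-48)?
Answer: -1744/3 ≈ -581.33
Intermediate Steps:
C = -5232
L = 9 (L = 48 - 39 = 9)
C/L = -5232/9 = -5232*1/9 = -1744/3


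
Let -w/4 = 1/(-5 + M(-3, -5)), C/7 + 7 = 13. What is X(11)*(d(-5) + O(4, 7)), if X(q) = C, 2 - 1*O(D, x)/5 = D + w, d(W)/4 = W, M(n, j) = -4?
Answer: -4060/3 ≈ -1353.3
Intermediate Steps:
C = 42 (C = -49 + 7*13 = -49 + 91 = 42)
d(W) = 4*W
w = 4/9 (w = -4/(-5 - 4) = -4/(-9) = -4*(-1/9) = 4/9 ≈ 0.44444)
O(D, x) = 70/9 - 5*D (O(D, x) = 10 - 5*(D + 4/9) = 10 - 5*(4/9 + D) = 10 + (-20/9 - 5*D) = 70/9 - 5*D)
X(q) = 42
X(11)*(d(-5) + O(4, 7)) = 42*(4*(-5) + (70/9 - 5*4)) = 42*(-20 + (70/9 - 20)) = 42*(-20 - 110/9) = 42*(-290/9) = -4060/3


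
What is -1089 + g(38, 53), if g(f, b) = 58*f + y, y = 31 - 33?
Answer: 1113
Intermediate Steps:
y = -2
g(f, b) = -2 + 58*f (g(f, b) = 58*f - 2 = -2 + 58*f)
-1089 + g(38, 53) = -1089 + (-2 + 58*38) = -1089 + (-2 + 2204) = -1089 + 2202 = 1113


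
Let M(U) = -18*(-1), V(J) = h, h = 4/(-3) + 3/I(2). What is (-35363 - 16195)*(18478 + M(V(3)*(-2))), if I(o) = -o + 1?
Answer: -953616768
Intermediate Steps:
I(o) = 1 - o
h = -13/3 (h = 4/(-3) + 3/(1 - 1*2) = 4*(-⅓) + 3/(1 - 2) = -4/3 + 3/(-1) = -4/3 + 3*(-1) = -4/3 - 3 = -13/3 ≈ -4.3333)
V(J) = -13/3
M(U) = 18
(-35363 - 16195)*(18478 + M(V(3)*(-2))) = (-35363 - 16195)*(18478 + 18) = -51558*18496 = -953616768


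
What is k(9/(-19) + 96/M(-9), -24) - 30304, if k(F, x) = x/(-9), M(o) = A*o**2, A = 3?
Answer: -90904/3 ≈ -30301.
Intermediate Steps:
M(o) = 3*o**2
k(F, x) = -x/9 (k(F, x) = x*(-1/9) = -x/9)
k(9/(-19) + 96/M(-9), -24) - 30304 = -1/9*(-24) - 30304 = 8/3 - 30304 = -90904/3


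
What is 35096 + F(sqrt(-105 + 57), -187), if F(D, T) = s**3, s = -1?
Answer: 35095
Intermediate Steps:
F(D, T) = -1 (F(D, T) = (-1)**3 = -1)
35096 + F(sqrt(-105 + 57), -187) = 35096 - 1 = 35095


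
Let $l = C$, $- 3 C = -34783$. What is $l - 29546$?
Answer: $- \frac{53855}{3} \approx -17952.0$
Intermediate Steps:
$C = \frac{34783}{3}$ ($C = \left(- \frac{1}{3}\right) \left(-34783\right) = \frac{34783}{3} \approx 11594.0$)
$l = \frac{34783}{3} \approx 11594.0$
$l - 29546 = \frac{34783}{3} - 29546 = - \frac{53855}{3}$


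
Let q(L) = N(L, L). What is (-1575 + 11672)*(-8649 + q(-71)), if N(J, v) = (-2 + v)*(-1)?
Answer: -86591872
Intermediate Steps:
N(J, v) = 2 - v
q(L) = 2 - L
(-1575 + 11672)*(-8649 + q(-71)) = (-1575 + 11672)*(-8649 + (2 - 1*(-71))) = 10097*(-8649 + (2 + 71)) = 10097*(-8649 + 73) = 10097*(-8576) = -86591872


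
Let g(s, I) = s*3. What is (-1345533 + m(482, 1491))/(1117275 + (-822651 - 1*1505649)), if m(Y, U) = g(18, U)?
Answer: 448493/403675 ≈ 1.1110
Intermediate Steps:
g(s, I) = 3*s
m(Y, U) = 54 (m(Y, U) = 3*18 = 54)
(-1345533 + m(482, 1491))/(1117275 + (-822651 - 1*1505649)) = (-1345533 + 54)/(1117275 + (-822651 - 1*1505649)) = -1345479/(1117275 + (-822651 - 1505649)) = -1345479/(1117275 - 2328300) = -1345479/(-1211025) = -1345479*(-1/1211025) = 448493/403675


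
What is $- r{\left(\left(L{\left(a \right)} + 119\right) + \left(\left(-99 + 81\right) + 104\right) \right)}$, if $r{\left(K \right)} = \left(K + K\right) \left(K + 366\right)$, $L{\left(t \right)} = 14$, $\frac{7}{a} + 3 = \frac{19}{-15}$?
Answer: $-256230$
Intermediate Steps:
$a = - \frac{105}{64}$ ($a = \frac{7}{-3 + \frac{19}{-15}} = \frac{7}{-3 + 19 \left(- \frac{1}{15}\right)} = \frac{7}{-3 - \frac{19}{15}} = \frac{7}{- \frac{64}{15}} = 7 \left(- \frac{15}{64}\right) = - \frac{105}{64} \approx -1.6406$)
$r{\left(K \right)} = 2 K \left(366 + K\right)$
$- r{\left(\left(L{\left(a \right)} + 119\right) + \left(\left(-99 + 81\right) + 104\right) \right)} = - 2 \left(\left(14 + 119\right) + \left(\left(-99 + 81\right) + 104\right)\right) \left(366 + \left(\left(14 + 119\right) + \left(\left(-99 + 81\right) + 104\right)\right)\right) = - 2 \left(133 + \left(-18 + 104\right)\right) \left(366 + \left(133 + \left(-18 + 104\right)\right)\right) = - 2 \left(133 + 86\right) \left(366 + \left(133 + 86\right)\right) = - 2 \cdot 219 \left(366 + 219\right) = - 2 \cdot 219 \cdot 585 = \left(-1\right) 256230 = -256230$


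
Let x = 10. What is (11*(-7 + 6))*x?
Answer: -110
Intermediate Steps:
(11*(-7 + 6))*x = (11*(-7 + 6))*10 = (11*(-1))*10 = -11*10 = -110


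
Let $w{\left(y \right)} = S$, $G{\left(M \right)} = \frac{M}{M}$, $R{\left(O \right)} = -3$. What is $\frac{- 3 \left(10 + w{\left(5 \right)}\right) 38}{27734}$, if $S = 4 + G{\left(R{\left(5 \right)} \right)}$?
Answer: $- \frac{855}{13867} \approx -0.061657$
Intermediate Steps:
$G{\left(M \right)} = 1$
$S = 5$ ($S = 4 + 1 = 5$)
$w{\left(y \right)} = 5$
$\frac{- 3 \left(10 + w{\left(5 \right)}\right) 38}{27734} = \frac{- 3 \left(10 + 5\right) 38}{27734} = \left(-3\right) 15 \cdot 38 \cdot \frac{1}{27734} = \left(-45\right) 38 \cdot \frac{1}{27734} = \left(-1710\right) \frac{1}{27734} = - \frac{855}{13867}$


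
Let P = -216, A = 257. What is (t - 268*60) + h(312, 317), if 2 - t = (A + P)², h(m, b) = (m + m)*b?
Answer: 180049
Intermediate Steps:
h(m, b) = 2*b*m (h(m, b) = (2*m)*b = 2*b*m)
t = -1679 (t = 2 - (257 - 216)² = 2 - 1*41² = 2 - 1*1681 = 2 - 1681 = -1679)
(t - 268*60) + h(312, 317) = (-1679 - 268*60) + 2*317*312 = (-1679 - 16080) + 197808 = -17759 + 197808 = 180049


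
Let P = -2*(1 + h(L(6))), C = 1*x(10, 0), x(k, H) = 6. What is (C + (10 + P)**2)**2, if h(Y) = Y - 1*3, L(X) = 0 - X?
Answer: 465124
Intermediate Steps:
L(X) = -X
h(Y) = -3 + Y (h(Y) = Y - 3 = -3 + Y)
C = 6 (C = 1*6 = 6)
P = 16 (P = -2*(1 + (-3 - 1*6)) = -2*(1 + (-3 - 6)) = -2*(1 - 9) = -2*(-8) = 16)
(C + (10 + P)**2)**2 = (6 + (10 + 16)**2)**2 = (6 + 26**2)**2 = (6 + 676)**2 = 682**2 = 465124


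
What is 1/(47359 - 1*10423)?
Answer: 1/36936 ≈ 2.7074e-5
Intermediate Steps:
1/(47359 - 1*10423) = 1/(47359 - 10423) = 1/36936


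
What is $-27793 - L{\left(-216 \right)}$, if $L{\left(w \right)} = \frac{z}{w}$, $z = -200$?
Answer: $- \frac{750436}{27} \approx -27794.0$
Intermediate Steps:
$L{\left(w \right)} = - \frac{200}{w}$
$-27793 - L{\left(-216 \right)} = -27793 - - \frac{200}{-216} = -27793 - \left(-200\right) \left(- \frac{1}{216}\right) = -27793 - \frac{25}{27} = - \frac{750436}{27}$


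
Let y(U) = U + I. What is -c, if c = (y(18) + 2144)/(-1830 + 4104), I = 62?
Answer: -1112/1137 ≈ -0.97801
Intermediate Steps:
y(U) = 62 + U (y(U) = U + 62 = 62 + U)
c = 1112/1137 (c = ((62 + 18) + 2144)/(-1830 + 4104) = (80 + 2144)/2274 = 2224*(1/2274) = 1112/1137 ≈ 0.97801)
-c = -1*1112/1137 = -1112/1137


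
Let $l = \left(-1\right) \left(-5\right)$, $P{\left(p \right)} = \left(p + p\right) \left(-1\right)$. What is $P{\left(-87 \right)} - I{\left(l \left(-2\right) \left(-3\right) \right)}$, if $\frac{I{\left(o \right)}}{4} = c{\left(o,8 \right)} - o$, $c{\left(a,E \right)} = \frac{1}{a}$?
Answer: $\frac{4408}{15} \approx 293.87$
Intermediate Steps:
$P{\left(p \right)} = - 2 p$ ($P{\left(p \right)} = 2 p \left(-1\right) = - 2 p$)
$l = 5$
$I{\left(o \right)} = - 4 o + \frac{4}{o}$ ($I{\left(o \right)} = 4 \left(\frac{1}{o} - o\right) = - 4 o + \frac{4}{o}$)
$P{\left(-87 \right)} - I{\left(l \left(-2\right) \left(-3\right) \right)} = \left(-2\right) \left(-87\right) - \left(- 4 \cdot 5 \left(-2\right) \left(-3\right) + \frac{4}{5 \left(-2\right) \left(-3\right)}\right) = 174 - \left(- 4 \left(\left(-10\right) \left(-3\right)\right) + \frac{4}{\left(-10\right) \left(-3\right)}\right) = 174 - \left(\left(-4\right) 30 + \frac{4}{30}\right) = 174 - \left(-120 + 4 \cdot \frac{1}{30}\right) = 174 - \left(-120 + \frac{2}{15}\right) = 174 - - \frac{1798}{15} = 174 + \frac{1798}{15} = \frac{4408}{15}$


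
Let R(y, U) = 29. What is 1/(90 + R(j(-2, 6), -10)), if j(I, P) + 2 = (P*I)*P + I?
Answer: 1/119 ≈ 0.0084034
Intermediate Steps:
j(I, P) = -2 + I + I*P² (j(I, P) = -2 + ((P*I)*P + I) = -2 + ((I*P)*P + I) = -2 + (I*P² + I) = -2 + (I + I*P²) = -2 + I + I*P²)
1/(90 + R(j(-2, 6), -10)) = 1/(90 + 29) = 1/119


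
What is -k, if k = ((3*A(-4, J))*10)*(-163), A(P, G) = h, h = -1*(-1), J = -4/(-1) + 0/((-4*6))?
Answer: 4890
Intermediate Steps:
J = 4 (J = -4*(-1) + 0/(-24) = 4 + 0*(-1/24) = 4 + 0 = 4)
h = 1
A(P, G) = 1
k = -4890 (k = ((3*1)*10)*(-163) = (3*10)*(-163) = 30*(-163) = -4890)
-k = -1*(-4890) = 4890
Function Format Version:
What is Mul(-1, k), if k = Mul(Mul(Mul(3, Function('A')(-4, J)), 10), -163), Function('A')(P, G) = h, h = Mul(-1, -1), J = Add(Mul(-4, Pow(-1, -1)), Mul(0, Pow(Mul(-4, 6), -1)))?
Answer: 4890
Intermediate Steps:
J = 4 (J = Add(Mul(-4, -1), Mul(0, Pow(-24, -1))) = Add(4, Mul(0, Rational(-1, 24))) = Add(4, 0) = 4)
h = 1
Function('A')(P, G) = 1
k = -4890 (k = Mul(Mul(Mul(3, 1), 10), -163) = Mul(Mul(3, 10), -163) = Mul(30, -163) = -4890)
Mul(-1, k) = Mul(-1, -4890) = 4890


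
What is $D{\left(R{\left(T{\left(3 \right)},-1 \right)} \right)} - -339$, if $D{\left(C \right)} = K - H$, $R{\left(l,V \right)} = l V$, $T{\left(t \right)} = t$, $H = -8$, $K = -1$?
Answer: $346$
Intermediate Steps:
$R{\left(l,V \right)} = V l$
$D{\left(C \right)} = 7$ ($D{\left(C \right)} = -1 - -8 = -1 + 8 = 7$)
$D{\left(R{\left(T{\left(3 \right)},-1 \right)} \right)} - -339 = 7 - -339 = 7 + 339 = 346$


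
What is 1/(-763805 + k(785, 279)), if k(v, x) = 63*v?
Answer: -1/714350 ≈ -1.3999e-6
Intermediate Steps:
1/(-763805 + k(785, 279)) = 1/(-763805 + 63*785) = 1/(-763805 + 49455) = 1/(-714350) = -1/714350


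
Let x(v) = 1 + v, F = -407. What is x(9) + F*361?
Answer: -146917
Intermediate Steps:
x(9) + F*361 = (1 + 9) - 407*361 = 10 - 146927 = -146917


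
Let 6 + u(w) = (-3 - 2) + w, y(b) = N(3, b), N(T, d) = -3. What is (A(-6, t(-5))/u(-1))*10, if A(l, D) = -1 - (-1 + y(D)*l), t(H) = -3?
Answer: 15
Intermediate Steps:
y(b) = -3
A(l, D) = 3*l (A(l, D) = -1 - (-1 - 3*l) = -1 + (1 + 3*l) = 3*l)
u(w) = -11 + w (u(w) = -6 + ((-3 - 2) + w) = -6 + (-5 + w) = -11 + w)
(A(-6, t(-5))/u(-1))*10 = ((3*(-6))/(-11 - 1))*10 = -18/(-12)*10 = -18*(-1/12)*10 = (3/2)*10 = 15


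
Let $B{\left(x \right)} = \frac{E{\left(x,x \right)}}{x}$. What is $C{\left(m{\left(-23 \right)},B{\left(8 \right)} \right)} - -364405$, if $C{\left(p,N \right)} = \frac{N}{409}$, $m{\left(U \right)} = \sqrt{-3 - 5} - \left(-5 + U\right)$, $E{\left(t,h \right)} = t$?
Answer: $\frac{149041646}{409} \approx 3.6441 \cdot 10^{5}$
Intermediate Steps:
$B{\left(x \right)} = 1$ ($B{\left(x \right)} = \frac{x}{x} = 1$)
$m{\left(U \right)} = 5 - U + 2 i \sqrt{2}$ ($m{\left(U \right)} = \sqrt{-8} - \left(-5 + U\right) = 2 i \sqrt{2} - \left(-5 + U\right) = 5 - U + 2 i \sqrt{2}$)
$C{\left(p,N \right)} = \frac{N}{409}$ ($C{\left(p,N \right)} = N \frac{1}{409} = \frac{N}{409}$)
$C{\left(m{\left(-23 \right)},B{\left(8 \right)} \right)} - -364405 = \frac{1}{409} \cdot 1 - -364405 = \frac{1}{409} + 364405 = \frac{149041646}{409}$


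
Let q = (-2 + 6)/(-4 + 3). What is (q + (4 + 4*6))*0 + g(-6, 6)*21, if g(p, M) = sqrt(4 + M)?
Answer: 21*sqrt(10) ≈ 66.408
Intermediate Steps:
q = -4 (q = 4/(-1) = 4*(-1) = -4)
(q + (4 + 4*6))*0 + g(-6, 6)*21 = (-4 + (4 + 4*6))*0 + sqrt(4 + 6)*21 = (-4 + (4 + 24))*0 + sqrt(10)*21 = (-4 + 28)*0 + 21*sqrt(10) = 24*0 + 21*sqrt(10) = 0 + 21*sqrt(10) = 21*sqrt(10)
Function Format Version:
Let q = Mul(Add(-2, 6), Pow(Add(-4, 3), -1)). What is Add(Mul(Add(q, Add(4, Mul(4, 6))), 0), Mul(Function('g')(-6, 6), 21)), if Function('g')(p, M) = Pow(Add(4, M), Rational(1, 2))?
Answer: Mul(21, Pow(10, Rational(1, 2))) ≈ 66.408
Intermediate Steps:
q = -4 (q = Mul(4, Pow(-1, -1)) = Mul(4, -1) = -4)
Add(Mul(Add(q, Add(4, Mul(4, 6))), 0), Mul(Function('g')(-6, 6), 21)) = Add(Mul(Add(-4, Add(4, Mul(4, 6))), 0), Mul(Pow(Add(4, 6), Rational(1, 2)), 21)) = Add(Mul(Add(-4, Add(4, 24)), 0), Mul(Pow(10, Rational(1, 2)), 21)) = Add(Mul(Add(-4, 28), 0), Mul(21, Pow(10, Rational(1, 2)))) = Add(Mul(24, 0), Mul(21, Pow(10, Rational(1, 2)))) = Add(0, Mul(21, Pow(10, Rational(1, 2)))) = Mul(21, Pow(10, Rational(1, 2)))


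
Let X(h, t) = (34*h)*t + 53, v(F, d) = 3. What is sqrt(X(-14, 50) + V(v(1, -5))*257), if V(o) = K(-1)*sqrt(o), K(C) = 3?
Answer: sqrt(-23747 + 771*sqrt(3)) ≈ 149.71*I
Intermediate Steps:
X(h, t) = 53 + 34*h*t (X(h, t) = 34*h*t + 53 = 53 + 34*h*t)
V(o) = 3*sqrt(o)
sqrt(X(-14, 50) + V(v(1, -5))*257) = sqrt((53 + 34*(-14)*50) + (3*sqrt(3))*257) = sqrt((53 - 23800) + 771*sqrt(3)) = sqrt(-23747 + 771*sqrt(3))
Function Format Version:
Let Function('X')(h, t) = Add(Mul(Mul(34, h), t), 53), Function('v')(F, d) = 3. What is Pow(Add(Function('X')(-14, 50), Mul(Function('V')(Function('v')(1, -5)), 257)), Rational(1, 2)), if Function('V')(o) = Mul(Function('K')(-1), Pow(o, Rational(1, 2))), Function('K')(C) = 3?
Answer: Pow(Add(-23747, Mul(771, Pow(3, Rational(1, 2)))), Rational(1, 2)) ≈ Mul(149.71, I)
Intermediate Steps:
Function('X')(h, t) = Add(53, Mul(34, h, t)) (Function('X')(h, t) = Add(Mul(34, h, t), 53) = Add(53, Mul(34, h, t)))
Function('V')(o) = Mul(3, Pow(o, Rational(1, 2)))
Pow(Add(Function('X')(-14, 50), Mul(Function('V')(Function('v')(1, -5)), 257)), Rational(1, 2)) = Pow(Add(Add(53, Mul(34, -14, 50)), Mul(Mul(3, Pow(3, Rational(1, 2))), 257)), Rational(1, 2)) = Pow(Add(Add(53, -23800), Mul(771, Pow(3, Rational(1, 2)))), Rational(1, 2)) = Pow(Add(-23747, Mul(771, Pow(3, Rational(1, 2)))), Rational(1, 2))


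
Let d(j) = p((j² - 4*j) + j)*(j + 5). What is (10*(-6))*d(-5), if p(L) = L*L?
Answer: 0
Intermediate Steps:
p(L) = L²
d(j) = (j² - 3*j)²*(5 + j) (d(j) = ((j² - 4*j) + j)²*(j + 5) = (j² - 3*j)²*(5 + j))
(10*(-6))*d(-5) = (10*(-6))*((-5)²*(-3 - 5)²*(5 - 5)) = -1500*(-8)²*0 = -1500*64*0 = -60*0 = 0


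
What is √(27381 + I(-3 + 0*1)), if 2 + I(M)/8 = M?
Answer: √27341 ≈ 165.35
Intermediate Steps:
I(M) = -16 + 8*M
√(27381 + I(-3 + 0*1)) = √(27381 + (-16 + 8*(-3 + 0*1))) = √(27381 + (-16 + 8*(-3 + 0))) = √(27381 + (-16 + 8*(-3))) = √(27381 + (-16 - 24)) = √(27381 - 40) = √27341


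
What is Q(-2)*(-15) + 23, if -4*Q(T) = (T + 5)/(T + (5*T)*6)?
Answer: 5659/248 ≈ 22.819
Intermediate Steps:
Q(T) = -(5 + T)/(124*T) (Q(T) = -(T + 5)/(4*(T + (5*T)*6)) = -(5 + T)/(4*(T + 30*T)) = -(5 + T)/(4*(31*T)) = -(5 + T)*1/(31*T)/4 = -(5 + T)/(124*T))
Q(-2)*(-15) + 23 = ((1/124)*(-5 - 1*(-2))/(-2))*(-15) + 23 = ((1/124)*(-½)*(-5 + 2))*(-15) + 23 = ((1/124)*(-½)*(-3))*(-15) + 23 = (3/248)*(-15) + 23 = -45/248 + 23 = 5659/248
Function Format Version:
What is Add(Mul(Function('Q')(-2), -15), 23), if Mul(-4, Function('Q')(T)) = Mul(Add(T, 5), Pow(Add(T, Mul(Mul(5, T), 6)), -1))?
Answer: Rational(5659, 248) ≈ 22.819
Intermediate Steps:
Function('Q')(T) = Mul(Rational(-1, 124), Pow(T, -1), Add(5, T)) (Function('Q')(T) = Mul(Rational(-1, 4), Mul(Add(T, 5), Pow(Add(T, Mul(Mul(5, T), 6)), -1))) = Mul(Rational(-1, 4), Mul(Add(5, T), Pow(Add(T, Mul(30, T)), -1))) = Mul(Rational(-1, 4), Mul(Add(5, T), Pow(Mul(31, T), -1))) = Mul(Rational(-1, 4), Mul(Add(5, T), Mul(Rational(1, 31), Pow(T, -1)))) = Mul(Rational(-1, 4), Mul(Rational(1, 31), Pow(T, -1), Add(5, T))) = Mul(Rational(-1, 124), Pow(T, -1), Add(5, T)))
Add(Mul(Function('Q')(-2), -15), 23) = Add(Mul(Mul(Rational(1, 124), Pow(-2, -1), Add(-5, Mul(-1, -2))), -15), 23) = Add(Mul(Mul(Rational(1, 124), Rational(-1, 2), Add(-5, 2)), -15), 23) = Add(Mul(Mul(Rational(1, 124), Rational(-1, 2), -3), -15), 23) = Add(Mul(Rational(3, 248), -15), 23) = Add(Rational(-45, 248), 23) = Rational(5659, 248)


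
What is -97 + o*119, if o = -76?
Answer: -9141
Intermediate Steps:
-97 + o*119 = -97 - 76*119 = -97 - 9044 = -9141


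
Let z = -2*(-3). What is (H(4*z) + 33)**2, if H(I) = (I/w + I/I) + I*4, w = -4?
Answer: 15376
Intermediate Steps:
z = 6
H(I) = 1 + 15*I/4 (H(I) = (I/(-4) + I/I) + I*4 = (I*(-1/4) + 1) + 4*I = (-I/4 + 1) + 4*I = (1 - I/4) + 4*I = 1 + 15*I/4)
(H(4*z) + 33)**2 = ((1 + 15*(4*6)/4) + 33)**2 = ((1 + (15/4)*24) + 33)**2 = ((1 + 90) + 33)**2 = (91 + 33)**2 = 124**2 = 15376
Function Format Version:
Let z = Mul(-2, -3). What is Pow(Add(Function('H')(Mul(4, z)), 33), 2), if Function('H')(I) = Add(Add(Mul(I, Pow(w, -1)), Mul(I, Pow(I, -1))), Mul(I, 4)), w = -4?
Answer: 15376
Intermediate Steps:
z = 6
Function('H')(I) = Add(1, Mul(Rational(15, 4), I)) (Function('H')(I) = Add(Add(Mul(I, Pow(-4, -1)), Mul(I, Pow(I, -1))), Mul(I, 4)) = Add(Add(Mul(I, Rational(-1, 4)), 1), Mul(4, I)) = Add(Add(Mul(Rational(-1, 4), I), 1), Mul(4, I)) = Add(Add(1, Mul(Rational(-1, 4), I)), Mul(4, I)) = Add(1, Mul(Rational(15, 4), I)))
Pow(Add(Function('H')(Mul(4, z)), 33), 2) = Pow(Add(Add(1, Mul(Rational(15, 4), Mul(4, 6))), 33), 2) = Pow(Add(Add(1, Mul(Rational(15, 4), 24)), 33), 2) = Pow(Add(Add(1, 90), 33), 2) = Pow(Add(91, 33), 2) = Pow(124, 2) = 15376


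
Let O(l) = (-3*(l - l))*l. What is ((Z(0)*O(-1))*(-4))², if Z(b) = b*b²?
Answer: 0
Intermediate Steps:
O(l) = 0 (O(l) = (-3*0)*l = 0*l = 0)
Z(b) = b³
((Z(0)*O(-1))*(-4))² = ((0³*0)*(-4))² = ((0*0)*(-4))² = (0*(-4))² = 0² = 0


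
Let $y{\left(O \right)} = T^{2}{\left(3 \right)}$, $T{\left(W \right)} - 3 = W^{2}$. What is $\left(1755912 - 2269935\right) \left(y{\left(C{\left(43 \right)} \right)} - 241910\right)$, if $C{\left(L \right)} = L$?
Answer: $124273284618$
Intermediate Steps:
$T{\left(W \right)} = 3 + W^{2}$
$y{\left(O \right)} = 144$ ($y{\left(O \right)} = \left(3 + 3^{2}\right)^{2} = \left(3 + 9\right)^{2} = 12^{2} = 144$)
$\left(1755912 - 2269935\right) \left(y{\left(C{\left(43 \right)} \right)} - 241910\right) = \left(1755912 - 2269935\right) \left(144 - 241910\right) = \left(-514023\right) \left(-241766\right) = 124273284618$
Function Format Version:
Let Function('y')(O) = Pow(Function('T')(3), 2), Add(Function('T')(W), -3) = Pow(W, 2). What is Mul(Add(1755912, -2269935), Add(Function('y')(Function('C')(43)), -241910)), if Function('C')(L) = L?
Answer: 124273284618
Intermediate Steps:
Function('T')(W) = Add(3, Pow(W, 2))
Function('y')(O) = 144 (Function('y')(O) = Pow(Add(3, Pow(3, 2)), 2) = Pow(Add(3, 9), 2) = Pow(12, 2) = 144)
Mul(Add(1755912, -2269935), Add(Function('y')(Function('C')(43)), -241910)) = Mul(Add(1755912, -2269935), Add(144, -241910)) = Mul(-514023, -241766) = 124273284618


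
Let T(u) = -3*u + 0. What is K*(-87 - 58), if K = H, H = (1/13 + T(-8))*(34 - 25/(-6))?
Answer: -10393165/78 ≈ -1.3325e+5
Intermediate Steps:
T(u) = -3*u
H = 71677/78 (H = (1/13 - 3*(-8))*(34 - 25/(-6)) = (1/13 + 24)*(34 - 25*(-⅙)) = 313*(34 + 25/6)/13 = (313/13)*(229/6) = 71677/78 ≈ 918.94)
K = 71677/78 ≈ 918.94
K*(-87 - 58) = 71677*(-87 - 58)/78 = (71677/78)*(-145) = -10393165/78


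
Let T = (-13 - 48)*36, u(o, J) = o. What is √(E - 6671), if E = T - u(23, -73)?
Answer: I*√8890 ≈ 94.287*I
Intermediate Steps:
T = -2196 (T = -61*36 = -2196)
E = -2219 (E = -2196 - 1*23 = -2196 - 23 = -2219)
√(E - 6671) = √(-2219 - 6671) = √(-8890) = I*√8890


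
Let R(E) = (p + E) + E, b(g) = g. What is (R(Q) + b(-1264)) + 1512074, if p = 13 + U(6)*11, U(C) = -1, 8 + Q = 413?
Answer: 1511622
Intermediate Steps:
Q = 405 (Q = -8 + 413 = 405)
p = 2 (p = 13 - 1*11 = 13 - 11 = 2)
R(E) = 2 + 2*E (R(E) = (2 + E) + E = 2 + 2*E)
(R(Q) + b(-1264)) + 1512074 = ((2 + 2*405) - 1264) + 1512074 = ((2 + 810) - 1264) + 1512074 = (812 - 1264) + 1512074 = -452 + 1512074 = 1511622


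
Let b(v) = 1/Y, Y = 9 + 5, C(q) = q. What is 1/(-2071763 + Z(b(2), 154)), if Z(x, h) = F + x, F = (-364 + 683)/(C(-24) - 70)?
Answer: -329/681611120 ≈ -4.8268e-7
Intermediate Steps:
Y = 14
F = -319/94 (F = (-364 + 683)/(-24 - 70) = 319/(-94) = 319*(-1/94) = -319/94 ≈ -3.3936)
b(v) = 1/14
Z(x, h) = -319/94 + x
1/(-2071763 + Z(b(2), 154)) = 1/(-2071763 + (-319/94 + 1/14)) = 1/(-2071763 - 1093/329) = 1/(-681611120/329) = -329/681611120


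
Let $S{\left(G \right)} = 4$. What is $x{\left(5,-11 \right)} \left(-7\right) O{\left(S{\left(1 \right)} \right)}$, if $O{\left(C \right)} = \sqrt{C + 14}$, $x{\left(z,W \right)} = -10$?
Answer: $210 \sqrt{2} \approx 296.98$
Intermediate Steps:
$O{\left(C \right)} = \sqrt{14 + C}$
$x{\left(5,-11 \right)} \left(-7\right) O{\left(S{\left(1 \right)} \right)} = \left(-10\right) \left(-7\right) \sqrt{14 + 4} = 70 \sqrt{18} = 70 \cdot 3 \sqrt{2} = 210 \sqrt{2}$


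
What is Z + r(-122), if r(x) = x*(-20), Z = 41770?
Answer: 44210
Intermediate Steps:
r(x) = -20*x
Z + r(-122) = 41770 - 20*(-122) = 41770 + 2440 = 44210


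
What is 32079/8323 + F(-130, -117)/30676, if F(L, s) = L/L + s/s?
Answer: 492036025/127658174 ≈ 3.8543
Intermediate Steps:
F(L, s) = 2 (F(L, s) = 1 + 1 = 2)
32079/8323 + F(-130, -117)/30676 = 32079/8323 + 2/30676 = 32079*(1/8323) + 2*(1/30676) = 32079/8323 + 1/15338 = 492036025/127658174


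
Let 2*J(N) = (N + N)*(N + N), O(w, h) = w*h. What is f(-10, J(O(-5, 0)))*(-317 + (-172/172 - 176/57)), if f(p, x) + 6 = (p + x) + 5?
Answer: 201322/57 ≈ 3532.0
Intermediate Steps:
O(w, h) = h*w
J(N) = 2*N² (J(N) = ((N + N)*(N + N))/2 = ((2*N)*(2*N))/2 = (4*N²)/2 = 2*N²)
f(p, x) = -1 + p + x (f(p, x) = -6 + ((p + x) + 5) = -6 + (5 + p + x) = -1 + p + x)
f(-10, J(O(-5, 0)))*(-317 + (-172/172 - 176/57)) = (-1 - 10 + 2*(0*(-5))²)*(-317 + (-172/172 - 176/57)) = (-1 - 10 + 2*0²)*(-317 + (-172*1/172 - 176*1/57)) = (-1 - 10 + 2*0)*(-317 + (-1 - 176/57)) = (-1 - 10 + 0)*(-317 - 233/57) = -11*(-18302/57) = 201322/57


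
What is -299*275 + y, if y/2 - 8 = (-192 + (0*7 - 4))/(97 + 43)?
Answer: -411059/5 ≈ -82212.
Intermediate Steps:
y = 66/5 (y = 16 + 2*((-192 + (0*7 - 4))/(97 + 43)) = 16 + 2*((-192 + (0 - 4))/140) = 16 + 2*((-192 - 4)*(1/140)) = 16 + 2*(-196*1/140) = 16 + 2*(-7/5) = 16 - 14/5 = 66/5 ≈ 13.200)
-299*275 + y = -299*275 + 66/5 = -82225 + 66/5 = -411059/5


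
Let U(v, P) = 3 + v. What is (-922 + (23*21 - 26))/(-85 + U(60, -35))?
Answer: 465/22 ≈ 21.136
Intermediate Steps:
(-922 + (23*21 - 26))/(-85 + U(60, -35)) = (-922 + (23*21 - 26))/(-85 + (3 + 60)) = (-922 + (483 - 26))/(-85 + 63) = (-922 + 457)/(-22) = -465*(-1/22) = 465/22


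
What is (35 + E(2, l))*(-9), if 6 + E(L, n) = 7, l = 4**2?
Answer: -324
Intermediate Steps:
l = 16
E(L, n) = 1 (E(L, n) = -6 + 7 = 1)
(35 + E(2, l))*(-9) = (35 + 1)*(-9) = 36*(-9) = -324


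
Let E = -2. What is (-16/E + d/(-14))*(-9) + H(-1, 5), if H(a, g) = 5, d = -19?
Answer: -1109/14 ≈ -79.214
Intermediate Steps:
(-16/E + d/(-14))*(-9) + H(-1, 5) = (-16/(-2) - 19/(-14))*(-9) + 5 = (-16*(-½) - 19*(-1/14))*(-9) + 5 = (8 + 19/14)*(-9) + 5 = (131/14)*(-9) + 5 = -1179/14 + 5 = -1109/14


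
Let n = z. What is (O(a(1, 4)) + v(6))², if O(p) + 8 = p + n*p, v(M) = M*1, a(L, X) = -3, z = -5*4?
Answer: 3025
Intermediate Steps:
z = -20
n = -20
v(M) = M
O(p) = -8 - 19*p (O(p) = -8 + (p - 20*p) = -8 - 19*p)
(O(a(1, 4)) + v(6))² = ((-8 - 19*(-3)) + 6)² = ((-8 + 57) + 6)² = (49 + 6)² = 55² = 3025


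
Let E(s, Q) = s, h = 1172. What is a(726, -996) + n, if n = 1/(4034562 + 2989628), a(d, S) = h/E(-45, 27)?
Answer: -1646470127/63217710 ≈ -26.044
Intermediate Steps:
a(d, S) = -1172/45 (a(d, S) = 1172/(-45) = 1172*(-1/45) = -1172/45)
n = 1/7024190 ≈ 1.4237e-7
a(726, -996) + n = -1172/45 + 1/7024190 = -1646470127/63217710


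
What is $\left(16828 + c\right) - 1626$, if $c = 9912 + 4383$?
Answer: $29497$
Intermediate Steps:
$c = 14295$
$\left(16828 + c\right) - 1626 = \left(16828 + 14295\right) - 1626 = 31123 - 1626 = 29497$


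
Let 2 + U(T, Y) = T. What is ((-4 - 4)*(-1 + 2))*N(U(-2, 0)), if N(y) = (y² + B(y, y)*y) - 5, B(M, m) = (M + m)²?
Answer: 1960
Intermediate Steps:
U(T, Y) = -2 + T
N(y) = -5 + y² + 4*y³ (N(y) = (y² + (y + y)²*y) - 5 = (y² + (2*y)²*y) - 5 = (y² + (4*y²)*y) - 5 = (y² + 4*y³) - 5 = -5 + y² + 4*y³)
((-4 - 4)*(-1 + 2))*N(U(-2, 0)) = ((-4 - 4)*(-1 + 2))*(-5 + (-2 - 2)² + 4*(-2 - 2)³) = (-8*1)*(-5 + (-4)² + 4*(-4)³) = -8*(-5 + 16 + 4*(-64)) = -8*(-5 + 16 - 256) = -8*(-245) = 1960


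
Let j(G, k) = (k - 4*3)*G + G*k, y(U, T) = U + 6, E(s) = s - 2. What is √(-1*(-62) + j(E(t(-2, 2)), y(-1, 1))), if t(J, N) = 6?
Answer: 3*√6 ≈ 7.3485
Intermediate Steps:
E(s) = -2 + s
y(U, T) = 6 + U
j(G, k) = G*k + G*(-12 + k) (j(G, k) = (k - 12)*G + G*k = (-12 + k)*G + G*k = G*(-12 + k) + G*k = G*k + G*(-12 + k))
√(-1*(-62) + j(E(t(-2, 2)), y(-1, 1))) = √(-1*(-62) + 2*(-2 + 6)*(-6 + (6 - 1))) = √(62 + 2*4*(-6 + 5)) = √(62 + 2*4*(-1)) = √(62 - 8) = √54 = 3*√6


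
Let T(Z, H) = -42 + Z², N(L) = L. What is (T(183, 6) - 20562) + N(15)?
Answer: 12900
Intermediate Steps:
(T(183, 6) - 20562) + N(15) = ((-42 + 183²) - 20562) + 15 = ((-42 + 33489) - 20562) + 15 = (33447 - 20562) + 15 = 12885 + 15 = 12900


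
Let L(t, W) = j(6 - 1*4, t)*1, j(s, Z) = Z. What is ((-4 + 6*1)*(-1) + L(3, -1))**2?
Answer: 1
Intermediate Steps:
L(t, W) = t (L(t, W) = t*1 = t)
((-4 + 6*1)*(-1) + L(3, -1))**2 = ((-4 + 6*1)*(-1) + 3)**2 = ((-4 + 6)*(-1) + 3)**2 = (2*(-1) + 3)**2 = (-2 + 3)**2 = 1**2 = 1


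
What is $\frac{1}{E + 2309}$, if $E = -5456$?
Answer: $- \frac{1}{3147} \approx -0.00031776$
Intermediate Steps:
$\frac{1}{E + 2309} = \frac{1}{-5456 + 2309} = \frac{1}{-3147} = - \frac{1}{3147}$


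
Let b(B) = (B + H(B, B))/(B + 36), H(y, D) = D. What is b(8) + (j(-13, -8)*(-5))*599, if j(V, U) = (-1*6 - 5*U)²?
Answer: -38084416/11 ≈ -3.4622e+6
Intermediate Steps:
j(V, U) = (-6 - 5*U)²
b(B) = 2*B/(36 + B) (b(B) = (B + B)/(B + 36) = (2*B)/(36 + B) = 2*B/(36 + B))
b(8) + (j(-13, -8)*(-5))*599 = 2*8/(36 + 8) + ((6 + 5*(-8))²*(-5))*599 = 2*8/44 + ((6 - 40)²*(-5))*599 = 2*8*(1/44) + ((-34)²*(-5))*599 = 4/11 + (1156*(-5))*599 = 4/11 - 5780*599 = 4/11 - 3462220 = -38084416/11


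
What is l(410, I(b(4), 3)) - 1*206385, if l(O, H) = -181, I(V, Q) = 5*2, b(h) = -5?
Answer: -206566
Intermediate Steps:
I(V, Q) = 10
l(410, I(b(4), 3)) - 1*206385 = -181 - 1*206385 = -181 - 206385 = -206566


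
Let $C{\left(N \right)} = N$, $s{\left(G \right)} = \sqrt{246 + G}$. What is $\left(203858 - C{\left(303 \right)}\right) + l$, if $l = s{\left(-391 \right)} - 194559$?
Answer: $8996 + i \sqrt{145} \approx 8996.0 + 12.042 i$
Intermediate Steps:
$l = -194559 + i \sqrt{145}$ ($l = \sqrt{246 - 391} - 194559 = \sqrt{-145} - 194559 = i \sqrt{145} - 194559 = -194559 + i \sqrt{145} \approx -1.9456 \cdot 10^{5} + 12.042 i$)
$\left(203858 - C{\left(303 \right)}\right) + l = \left(203858 - 303\right) - \left(194559 - i \sqrt{145}\right) = 203555 - \left(194559 - i \sqrt{145}\right) = 8996 + i \sqrt{145}$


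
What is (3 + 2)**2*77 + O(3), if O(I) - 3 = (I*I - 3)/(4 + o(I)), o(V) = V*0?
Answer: 3859/2 ≈ 1929.5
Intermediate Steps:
o(V) = 0
O(I) = 9/4 + I**2/4 (O(I) = 3 + (I*I - 3)/(4 + 0) = 3 + (I**2 - 3)/4 = 3 + (-3 + I**2)*(1/4) = 3 + (-3/4 + I**2/4) = 9/4 + I**2/4)
(3 + 2)**2*77 + O(3) = (3 + 2)**2*77 + (9/4 + (1/4)*3**2) = 5**2*77 + (9/4 + (1/4)*9) = 25*77 + (9/4 + 9/4) = 1925 + 9/2 = 3859/2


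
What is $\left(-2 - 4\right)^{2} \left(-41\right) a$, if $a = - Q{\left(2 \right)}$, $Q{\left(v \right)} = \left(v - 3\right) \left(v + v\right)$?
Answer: $-5904$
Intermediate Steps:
$Q{\left(v \right)} = 2 v \left(-3 + v\right)$ ($Q{\left(v \right)} = \left(-3 + v\right) 2 v = 2 v \left(-3 + v\right)$)
$a = 4$ ($a = - 2 \cdot 2 \left(-3 + 2\right) = - 2 \cdot 2 \left(-1\right) = \left(-1\right) \left(-4\right) = 4$)
$\left(-2 - 4\right)^{2} \left(-41\right) a = \left(-2 - 4\right)^{2} \left(-41\right) 4 = \left(-6\right)^{2} \left(-41\right) 4 = 36 \left(-41\right) 4 = \left(-1476\right) 4 = -5904$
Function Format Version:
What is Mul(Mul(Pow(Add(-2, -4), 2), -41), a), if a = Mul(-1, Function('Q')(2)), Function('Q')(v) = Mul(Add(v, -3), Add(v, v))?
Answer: -5904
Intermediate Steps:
Function('Q')(v) = Mul(2, v, Add(-3, v)) (Function('Q')(v) = Mul(Add(-3, v), Mul(2, v)) = Mul(2, v, Add(-3, v)))
a = 4 (a = Mul(-1, Mul(2, 2, Add(-3, 2))) = Mul(-1, Mul(2, 2, -1)) = Mul(-1, -4) = 4)
Mul(Mul(Pow(Add(-2, -4), 2), -41), a) = Mul(Mul(Pow(Add(-2, -4), 2), -41), 4) = Mul(Mul(Pow(-6, 2), -41), 4) = Mul(Mul(36, -41), 4) = Mul(-1476, 4) = -5904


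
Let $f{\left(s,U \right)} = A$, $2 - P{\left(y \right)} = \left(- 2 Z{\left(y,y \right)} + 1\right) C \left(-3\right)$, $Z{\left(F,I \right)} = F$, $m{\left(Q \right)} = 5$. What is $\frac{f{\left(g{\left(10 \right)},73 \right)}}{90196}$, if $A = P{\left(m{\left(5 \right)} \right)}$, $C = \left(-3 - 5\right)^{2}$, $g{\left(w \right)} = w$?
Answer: $- \frac{863}{45098} \approx -0.019136$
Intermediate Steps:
$C = 64$ ($C = \left(-8\right)^{2} = 64$)
$P{\left(y \right)} = 194 - 384 y$ ($P{\left(y \right)} = 2 - \left(- 2 y + 1\right) 64 \left(-3\right) = 2 - \left(1 - 2 y\right) 64 \left(-3\right) = 2 - \left(64 - 128 y\right) \left(-3\right) = 2 - \left(-192 + 384 y\right) = 194 - 384 y$)
$A = -1726$ ($A = 194 - 1920 = -1726$)
$f{\left(s,U \right)} = -1726$
$\frac{f{\left(g{\left(10 \right)},73 \right)}}{90196} = - \frac{1726}{90196} = \left(-1726\right) \frac{1}{90196} = - \frac{863}{45098}$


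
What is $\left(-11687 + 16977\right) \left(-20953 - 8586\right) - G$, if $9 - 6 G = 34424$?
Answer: $- \frac{937533445}{6} \approx -1.5626 \cdot 10^{8}$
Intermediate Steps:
$G = - \frac{34415}{6}$ ($G = \frac{3}{2} - \frac{17212}{3} = - \frac{34415}{6} \approx -5735.8$)
$\left(-11687 + 16977\right) \left(-20953 - 8586\right) - G = \left(-11687 + 16977\right) \left(-20953 - 8586\right) - - \frac{34415}{6} = 5290 \left(-29539\right) + \frac{34415}{6} = -156261310 + \frac{34415}{6} = - \frac{937533445}{6}$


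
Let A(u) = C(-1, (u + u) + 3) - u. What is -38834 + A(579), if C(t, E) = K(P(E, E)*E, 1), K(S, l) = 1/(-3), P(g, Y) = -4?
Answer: -118240/3 ≈ -39413.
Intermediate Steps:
K(S, l) = -⅓
C(t, E) = -⅓
A(u) = -⅓ - u
-38834 + A(579) = -38834 + (-⅓ - 1*579) = -38834 + (-⅓ - 579) = -38834 - 1738/3 = -118240/3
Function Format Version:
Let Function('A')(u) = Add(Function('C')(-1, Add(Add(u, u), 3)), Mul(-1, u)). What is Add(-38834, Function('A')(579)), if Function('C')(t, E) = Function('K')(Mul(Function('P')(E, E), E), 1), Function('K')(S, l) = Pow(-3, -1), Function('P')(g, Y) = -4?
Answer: Rational(-118240, 3) ≈ -39413.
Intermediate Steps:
Function('K')(S, l) = Rational(-1, 3)
Function('C')(t, E) = Rational(-1, 3)
Function('A')(u) = Add(Rational(-1, 3), Mul(-1, u))
Add(-38834, Function('A')(579)) = Add(-38834, Add(Rational(-1, 3), Mul(-1, 579))) = Add(-38834, Add(Rational(-1, 3), -579)) = Add(-38834, Rational(-1738, 3)) = Rational(-118240, 3)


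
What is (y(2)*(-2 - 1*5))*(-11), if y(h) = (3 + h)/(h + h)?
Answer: 385/4 ≈ 96.250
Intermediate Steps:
y(h) = (3 + h)/(2*h) (y(h) = (3 + h)/((2*h)) = (3 + h)*(1/(2*h)) = (3 + h)/(2*h))
(y(2)*(-2 - 1*5))*(-11) = (((½)*(3 + 2)/2)*(-2 - 1*5))*(-11) = (((½)*(½)*5)*(-2 - 5))*(-11) = ((5/4)*(-7))*(-11) = -35/4*(-11) = 385/4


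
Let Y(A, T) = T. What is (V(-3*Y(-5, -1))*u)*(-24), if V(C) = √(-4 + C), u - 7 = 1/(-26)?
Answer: -2172*I/13 ≈ -167.08*I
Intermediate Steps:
u = 181/26 (u = 7 + 1/(-26) = 7 - 1/26 = 181/26 ≈ 6.9615)
(V(-3*Y(-5, -1))*u)*(-24) = (√(-4 - 3*(-1))*(181/26))*(-24) = (√(-4 + 3)*(181/26))*(-24) = (√(-1)*(181/26))*(-24) = (I*(181/26))*(-24) = (181*I/26)*(-24) = -2172*I/13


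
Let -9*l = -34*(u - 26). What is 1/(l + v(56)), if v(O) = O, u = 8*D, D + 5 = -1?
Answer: -9/2012 ≈ -0.0044732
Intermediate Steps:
D = -6 (D = -5 - 1 = -6)
u = -48 (u = 8*(-6) = -48)
l = -2516/9 (l = -(-34)*(-48 - 26)/9 = -(-34)*(-74)/9 = -⅑*2516 = -2516/9 ≈ -279.56)
1/(l + v(56)) = 1/(-2516/9 + 56) = 1/(-2012/9) = -9/2012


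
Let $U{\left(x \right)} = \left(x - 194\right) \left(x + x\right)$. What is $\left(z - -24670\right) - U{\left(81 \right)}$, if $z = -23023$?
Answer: $19953$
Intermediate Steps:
$U{\left(x \right)} = 2 x \left(-194 + x\right)$ ($U{\left(x \right)} = \left(-194 + x\right) 2 x = 2 x \left(-194 + x\right)$)
$\left(z - -24670\right) - U{\left(81 \right)} = \left(-23023 - -24670\right) - 2 \cdot 81 \left(-194 + 81\right) = \left(-23023 + 24670\right) - 2 \cdot 81 \left(-113\right) = 1647 - -18306 = 1647 + 18306 = 19953$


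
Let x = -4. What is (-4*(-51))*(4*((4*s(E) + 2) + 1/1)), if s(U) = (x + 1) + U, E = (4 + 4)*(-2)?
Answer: -59568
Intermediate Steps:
E = -16 (E = 8*(-2) = -16)
s(U) = -3 + U (s(U) = (-4 + 1) + U = -3 + U)
(-4*(-51))*(4*((4*s(E) + 2) + 1/1)) = (-4*(-51))*(4*((4*(-3 - 16) + 2) + 1/1)) = 204*(4*((4*(-19) + 2) + 1)) = 204*(4*((-76 + 2) + 1)) = 204*(4*(-74 + 1)) = 204*(4*(-73)) = 204*(-292) = -59568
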